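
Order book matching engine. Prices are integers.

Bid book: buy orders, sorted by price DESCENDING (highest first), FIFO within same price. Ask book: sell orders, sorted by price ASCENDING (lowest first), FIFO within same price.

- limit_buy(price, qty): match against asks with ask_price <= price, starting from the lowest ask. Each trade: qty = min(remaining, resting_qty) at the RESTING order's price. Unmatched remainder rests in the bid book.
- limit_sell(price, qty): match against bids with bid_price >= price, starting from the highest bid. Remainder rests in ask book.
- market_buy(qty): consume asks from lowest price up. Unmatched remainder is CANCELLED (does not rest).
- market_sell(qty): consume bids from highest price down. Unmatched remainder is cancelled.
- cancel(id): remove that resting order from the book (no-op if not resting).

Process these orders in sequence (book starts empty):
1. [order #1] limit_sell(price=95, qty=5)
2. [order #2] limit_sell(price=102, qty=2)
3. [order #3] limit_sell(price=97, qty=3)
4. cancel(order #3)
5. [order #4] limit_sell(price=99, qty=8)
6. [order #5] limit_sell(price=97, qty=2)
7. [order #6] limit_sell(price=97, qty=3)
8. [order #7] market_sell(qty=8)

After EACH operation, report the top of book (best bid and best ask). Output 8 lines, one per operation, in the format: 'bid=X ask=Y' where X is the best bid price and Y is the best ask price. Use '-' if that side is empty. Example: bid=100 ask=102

After op 1 [order #1] limit_sell(price=95, qty=5): fills=none; bids=[-] asks=[#1:5@95]
After op 2 [order #2] limit_sell(price=102, qty=2): fills=none; bids=[-] asks=[#1:5@95 #2:2@102]
After op 3 [order #3] limit_sell(price=97, qty=3): fills=none; bids=[-] asks=[#1:5@95 #3:3@97 #2:2@102]
After op 4 cancel(order #3): fills=none; bids=[-] asks=[#1:5@95 #2:2@102]
After op 5 [order #4] limit_sell(price=99, qty=8): fills=none; bids=[-] asks=[#1:5@95 #4:8@99 #2:2@102]
After op 6 [order #5] limit_sell(price=97, qty=2): fills=none; bids=[-] asks=[#1:5@95 #5:2@97 #4:8@99 #2:2@102]
After op 7 [order #6] limit_sell(price=97, qty=3): fills=none; bids=[-] asks=[#1:5@95 #5:2@97 #6:3@97 #4:8@99 #2:2@102]
After op 8 [order #7] market_sell(qty=8): fills=none; bids=[-] asks=[#1:5@95 #5:2@97 #6:3@97 #4:8@99 #2:2@102]

Answer: bid=- ask=95
bid=- ask=95
bid=- ask=95
bid=- ask=95
bid=- ask=95
bid=- ask=95
bid=- ask=95
bid=- ask=95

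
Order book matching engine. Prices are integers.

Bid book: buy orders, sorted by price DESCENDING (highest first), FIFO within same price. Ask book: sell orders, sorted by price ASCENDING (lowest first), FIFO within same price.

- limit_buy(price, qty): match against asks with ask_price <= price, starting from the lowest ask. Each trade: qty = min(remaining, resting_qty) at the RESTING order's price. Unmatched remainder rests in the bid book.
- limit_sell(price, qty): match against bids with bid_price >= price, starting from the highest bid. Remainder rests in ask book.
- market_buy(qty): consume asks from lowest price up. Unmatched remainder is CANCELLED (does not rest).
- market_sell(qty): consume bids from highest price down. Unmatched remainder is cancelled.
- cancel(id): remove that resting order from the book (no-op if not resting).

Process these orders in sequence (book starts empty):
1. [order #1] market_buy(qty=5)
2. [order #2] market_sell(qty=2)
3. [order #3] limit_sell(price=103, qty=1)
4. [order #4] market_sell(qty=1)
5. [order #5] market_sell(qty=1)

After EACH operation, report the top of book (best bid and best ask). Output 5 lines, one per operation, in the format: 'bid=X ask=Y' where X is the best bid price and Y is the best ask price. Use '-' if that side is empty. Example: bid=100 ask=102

After op 1 [order #1] market_buy(qty=5): fills=none; bids=[-] asks=[-]
After op 2 [order #2] market_sell(qty=2): fills=none; bids=[-] asks=[-]
After op 3 [order #3] limit_sell(price=103, qty=1): fills=none; bids=[-] asks=[#3:1@103]
After op 4 [order #4] market_sell(qty=1): fills=none; bids=[-] asks=[#3:1@103]
After op 5 [order #5] market_sell(qty=1): fills=none; bids=[-] asks=[#3:1@103]

Answer: bid=- ask=-
bid=- ask=-
bid=- ask=103
bid=- ask=103
bid=- ask=103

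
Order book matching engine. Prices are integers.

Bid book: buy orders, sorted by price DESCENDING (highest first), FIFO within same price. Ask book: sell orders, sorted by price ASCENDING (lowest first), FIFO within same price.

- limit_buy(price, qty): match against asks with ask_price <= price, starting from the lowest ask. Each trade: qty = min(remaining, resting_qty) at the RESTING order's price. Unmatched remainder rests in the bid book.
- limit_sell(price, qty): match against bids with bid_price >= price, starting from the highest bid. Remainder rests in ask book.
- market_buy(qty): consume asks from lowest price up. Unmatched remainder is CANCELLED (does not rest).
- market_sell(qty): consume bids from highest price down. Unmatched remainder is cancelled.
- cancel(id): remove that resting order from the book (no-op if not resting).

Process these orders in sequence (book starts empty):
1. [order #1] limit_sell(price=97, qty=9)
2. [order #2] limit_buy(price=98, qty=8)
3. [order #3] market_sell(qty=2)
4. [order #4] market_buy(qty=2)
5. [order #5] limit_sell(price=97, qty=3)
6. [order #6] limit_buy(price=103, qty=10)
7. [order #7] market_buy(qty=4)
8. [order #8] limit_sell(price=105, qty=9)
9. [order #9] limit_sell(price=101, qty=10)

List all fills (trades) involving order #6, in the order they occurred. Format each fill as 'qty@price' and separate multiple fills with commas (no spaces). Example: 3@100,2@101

After op 1 [order #1] limit_sell(price=97, qty=9): fills=none; bids=[-] asks=[#1:9@97]
After op 2 [order #2] limit_buy(price=98, qty=8): fills=#2x#1:8@97; bids=[-] asks=[#1:1@97]
After op 3 [order #3] market_sell(qty=2): fills=none; bids=[-] asks=[#1:1@97]
After op 4 [order #4] market_buy(qty=2): fills=#4x#1:1@97; bids=[-] asks=[-]
After op 5 [order #5] limit_sell(price=97, qty=3): fills=none; bids=[-] asks=[#5:3@97]
After op 6 [order #6] limit_buy(price=103, qty=10): fills=#6x#5:3@97; bids=[#6:7@103] asks=[-]
After op 7 [order #7] market_buy(qty=4): fills=none; bids=[#6:7@103] asks=[-]
After op 8 [order #8] limit_sell(price=105, qty=9): fills=none; bids=[#6:7@103] asks=[#8:9@105]
After op 9 [order #9] limit_sell(price=101, qty=10): fills=#6x#9:7@103; bids=[-] asks=[#9:3@101 #8:9@105]

Answer: 3@97,7@103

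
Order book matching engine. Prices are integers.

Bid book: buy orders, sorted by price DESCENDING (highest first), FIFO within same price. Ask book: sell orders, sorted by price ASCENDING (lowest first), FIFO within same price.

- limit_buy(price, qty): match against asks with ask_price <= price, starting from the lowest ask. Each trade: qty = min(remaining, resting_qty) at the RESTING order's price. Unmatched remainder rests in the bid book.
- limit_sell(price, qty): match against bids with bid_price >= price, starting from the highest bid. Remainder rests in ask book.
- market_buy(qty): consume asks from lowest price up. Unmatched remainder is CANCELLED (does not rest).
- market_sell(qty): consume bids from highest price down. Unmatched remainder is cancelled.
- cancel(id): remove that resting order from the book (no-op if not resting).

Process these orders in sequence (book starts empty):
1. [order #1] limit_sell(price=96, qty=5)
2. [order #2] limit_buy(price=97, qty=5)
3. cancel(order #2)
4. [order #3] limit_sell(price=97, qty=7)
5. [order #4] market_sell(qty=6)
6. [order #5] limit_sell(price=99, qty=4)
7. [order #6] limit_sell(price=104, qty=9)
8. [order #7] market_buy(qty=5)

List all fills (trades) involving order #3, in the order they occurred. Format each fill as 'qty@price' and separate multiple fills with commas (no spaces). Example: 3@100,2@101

After op 1 [order #1] limit_sell(price=96, qty=5): fills=none; bids=[-] asks=[#1:5@96]
After op 2 [order #2] limit_buy(price=97, qty=5): fills=#2x#1:5@96; bids=[-] asks=[-]
After op 3 cancel(order #2): fills=none; bids=[-] asks=[-]
After op 4 [order #3] limit_sell(price=97, qty=7): fills=none; bids=[-] asks=[#3:7@97]
After op 5 [order #4] market_sell(qty=6): fills=none; bids=[-] asks=[#3:7@97]
After op 6 [order #5] limit_sell(price=99, qty=4): fills=none; bids=[-] asks=[#3:7@97 #5:4@99]
After op 7 [order #6] limit_sell(price=104, qty=9): fills=none; bids=[-] asks=[#3:7@97 #5:4@99 #6:9@104]
After op 8 [order #7] market_buy(qty=5): fills=#7x#3:5@97; bids=[-] asks=[#3:2@97 #5:4@99 #6:9@104]

Answer: 5@97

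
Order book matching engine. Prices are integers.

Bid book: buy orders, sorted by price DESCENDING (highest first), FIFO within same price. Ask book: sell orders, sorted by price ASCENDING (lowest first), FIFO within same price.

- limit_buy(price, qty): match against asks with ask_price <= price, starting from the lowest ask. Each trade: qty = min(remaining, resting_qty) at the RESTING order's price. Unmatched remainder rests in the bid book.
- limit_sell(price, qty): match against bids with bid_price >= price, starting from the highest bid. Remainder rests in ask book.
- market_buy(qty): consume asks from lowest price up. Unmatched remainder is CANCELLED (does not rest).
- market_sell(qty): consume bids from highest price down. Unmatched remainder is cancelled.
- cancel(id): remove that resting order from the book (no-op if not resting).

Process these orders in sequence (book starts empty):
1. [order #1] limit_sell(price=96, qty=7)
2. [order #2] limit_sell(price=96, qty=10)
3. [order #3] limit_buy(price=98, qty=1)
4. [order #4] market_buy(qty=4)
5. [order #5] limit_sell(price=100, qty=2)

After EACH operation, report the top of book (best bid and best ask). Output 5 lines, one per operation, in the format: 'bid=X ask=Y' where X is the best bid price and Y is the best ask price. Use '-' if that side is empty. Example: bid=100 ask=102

Answer: bid=- ask=96
bid=- ask=96
bid=- ask=96
bid=- ask=96
bid=- ask=96

Derivation:
After op 1 [order #1] limit_sell(price=96, qty=7): fills=none; bids=[-] asks=[#1:7@96]
After op 2 [order #2] limit_sell(price=96, qty=10): fills=none; bids=[-] asks=[#1:7@96 #2:10@96]
After op 3 [order #3] limit_buy(price=98, qty=1): fills=#3x#1:1@96; bids=[-] asks=[#1:6@96 #2:10@96]
After op 4 [order #4] market_buy(qty=4): fills=#4x#1:4@96; bids=[-] asks=[#1:2@96 #2:10@96]
After op 5 [order #5] limit_sell(price=100, qty=2): fills=none; bids=[-] asks=[#1:2@96 #2:10@96 #5:2@100]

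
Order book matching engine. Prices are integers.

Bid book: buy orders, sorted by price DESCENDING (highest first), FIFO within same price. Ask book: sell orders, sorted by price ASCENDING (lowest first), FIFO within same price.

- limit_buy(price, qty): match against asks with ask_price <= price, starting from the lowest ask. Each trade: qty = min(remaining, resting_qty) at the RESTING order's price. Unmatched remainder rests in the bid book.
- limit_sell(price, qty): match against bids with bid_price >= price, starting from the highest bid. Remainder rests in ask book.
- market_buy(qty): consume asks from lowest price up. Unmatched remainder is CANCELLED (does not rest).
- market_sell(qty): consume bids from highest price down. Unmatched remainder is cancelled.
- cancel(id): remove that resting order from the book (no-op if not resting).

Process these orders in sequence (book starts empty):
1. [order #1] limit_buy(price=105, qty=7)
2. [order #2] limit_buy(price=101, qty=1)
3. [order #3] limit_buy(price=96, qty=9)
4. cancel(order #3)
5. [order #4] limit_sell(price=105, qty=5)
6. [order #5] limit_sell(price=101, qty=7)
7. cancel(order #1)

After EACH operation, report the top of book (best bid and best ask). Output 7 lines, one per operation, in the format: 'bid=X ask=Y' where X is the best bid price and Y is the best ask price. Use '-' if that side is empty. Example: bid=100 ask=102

Answer: bid=105 ask=-
bid=105 ask=-
bid=105 ask=-
bid=105 ask=-
bid=105 ask=-
bid=- ask=101
bid=- ask=101

Derivation:
After op 1 [order #1] limit_buy(price=105, qty=7): fills=none; bids=[#1:7@105] asks=[-]
After op 2 [order #2] limit_buy(price=101, qty=1): fills=none; bids=[#1:7@105 #2:1@101] asks=[-]
After op 3 [order #3] limit_buy(price=96, qty=9): fills=none; bids=[#1:7@105 #2:1@101 #3:9@96] asks=[-]
After op 4 cancel(order #3): fills=none; bids=[#1:7@105 #2:1@101] asks=[-]
After op 5 [order #4] limit_sell(price=105, qty=5): fills=#1x#4:5@105; bids=[#1:2@105 #2:1@101] asks=[-]
After op 6 [order #5] limit_sell(price=101, qty=7): fills=#1x#5:2@105 #2x#5:1@101; bids=[-] asks=[#5:4@101]
After op 7 cancel(order #1): fills=none; bids=[-] asks=[#5:4@101]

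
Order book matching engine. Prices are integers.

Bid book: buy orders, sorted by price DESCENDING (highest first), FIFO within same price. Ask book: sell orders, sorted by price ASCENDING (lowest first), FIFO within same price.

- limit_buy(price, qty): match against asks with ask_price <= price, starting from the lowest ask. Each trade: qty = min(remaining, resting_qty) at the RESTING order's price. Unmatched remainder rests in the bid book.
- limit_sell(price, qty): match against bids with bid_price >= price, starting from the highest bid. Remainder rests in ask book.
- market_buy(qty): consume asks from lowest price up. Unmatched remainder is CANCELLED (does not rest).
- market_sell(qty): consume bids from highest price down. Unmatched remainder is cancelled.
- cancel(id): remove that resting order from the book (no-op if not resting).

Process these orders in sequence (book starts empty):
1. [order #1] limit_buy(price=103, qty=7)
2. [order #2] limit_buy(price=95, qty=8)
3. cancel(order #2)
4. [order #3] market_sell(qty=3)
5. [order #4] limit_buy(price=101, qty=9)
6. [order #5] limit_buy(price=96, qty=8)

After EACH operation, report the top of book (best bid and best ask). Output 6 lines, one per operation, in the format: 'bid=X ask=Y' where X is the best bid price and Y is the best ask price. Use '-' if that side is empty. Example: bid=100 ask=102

After op 1 [order #1] limit_buy(price=103, qty=7): fills=none; bids=[#1:7@103] asks=[-]
After op 2 [order #2] limit_buy(price=95, qty=8): fills=none; bids=[#1:7@103 #2:8@95] asks=[-]
After op 3 cancel(order #2): fills=none; bids=[#1:7@103] asks=[-]
After op 4 [order #3] market_sell(qty=3): fills=#1x#3:3@103; bids=[#1:4@103] asks=[-]
After op 5 [order #4] limit_buy(price=101, qty=9): fills=none; bids=[#1:4@103 #4:9@101] asks=[-]
After op 6 [order #5] limit_buy(price=96, qty=8): fills=none; bids=[#1:4@103 #4:9@101 #5:8@96] asks=[-]

Answer: bid=103 ask=-
bid=103 ask=-
bid=103 ask=-
bid=103 ask=-
bid=103 ask=-
bid=103 ask=-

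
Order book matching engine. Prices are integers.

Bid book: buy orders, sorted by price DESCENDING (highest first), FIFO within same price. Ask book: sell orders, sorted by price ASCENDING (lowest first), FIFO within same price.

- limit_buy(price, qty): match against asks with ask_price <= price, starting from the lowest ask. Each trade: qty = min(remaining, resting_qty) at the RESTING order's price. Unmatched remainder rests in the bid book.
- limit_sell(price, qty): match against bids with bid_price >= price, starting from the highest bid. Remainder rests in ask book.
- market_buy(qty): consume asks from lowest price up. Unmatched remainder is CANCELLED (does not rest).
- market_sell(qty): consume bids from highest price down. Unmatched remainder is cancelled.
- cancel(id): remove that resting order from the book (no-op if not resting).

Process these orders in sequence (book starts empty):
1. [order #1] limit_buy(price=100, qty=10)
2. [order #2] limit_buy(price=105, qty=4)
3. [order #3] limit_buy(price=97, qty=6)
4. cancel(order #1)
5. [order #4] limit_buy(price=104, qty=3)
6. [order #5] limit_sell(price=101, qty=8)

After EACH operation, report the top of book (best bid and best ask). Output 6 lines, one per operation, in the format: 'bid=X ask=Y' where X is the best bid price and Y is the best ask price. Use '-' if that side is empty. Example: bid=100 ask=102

After op 1 [order #1] limit_buy(price=100, qty=10): fills=none; bids=[#1:10@100] asks=[-]
After op 2 [order #2] limit_buy(price=105, qty=4): fills=none; bids=[#2:4@105 #1:10@100] asks=[-]
After op 3 [order #3] limit_buy(price=97, qty=6): fills=none; bids=[#2:4@105 #1:10@100 #3:6@97] asks=[-]
After op 4 cancel(order #1): fills=none; bids=[#2:4@105 #3:6@97] asks=[-]
After op 5 [order #4] limit_buy(price=104, qty=3): fills=none; bids=[#2:4@105 #4:3@104 #3:6@97] asks=[-]
After op 6 [order #5] limit_sell(price=101, qty=8): fills=#2x#5:4@105 #4x#5:3@104; bids=[#3:6@97] asks=[#5:1@101]

Answer: bid=100 ask=-
bid=105 ask=-
bid=105 ask=-
bid=105 ask=-
bid=105 ask=-
bid=97 ask=101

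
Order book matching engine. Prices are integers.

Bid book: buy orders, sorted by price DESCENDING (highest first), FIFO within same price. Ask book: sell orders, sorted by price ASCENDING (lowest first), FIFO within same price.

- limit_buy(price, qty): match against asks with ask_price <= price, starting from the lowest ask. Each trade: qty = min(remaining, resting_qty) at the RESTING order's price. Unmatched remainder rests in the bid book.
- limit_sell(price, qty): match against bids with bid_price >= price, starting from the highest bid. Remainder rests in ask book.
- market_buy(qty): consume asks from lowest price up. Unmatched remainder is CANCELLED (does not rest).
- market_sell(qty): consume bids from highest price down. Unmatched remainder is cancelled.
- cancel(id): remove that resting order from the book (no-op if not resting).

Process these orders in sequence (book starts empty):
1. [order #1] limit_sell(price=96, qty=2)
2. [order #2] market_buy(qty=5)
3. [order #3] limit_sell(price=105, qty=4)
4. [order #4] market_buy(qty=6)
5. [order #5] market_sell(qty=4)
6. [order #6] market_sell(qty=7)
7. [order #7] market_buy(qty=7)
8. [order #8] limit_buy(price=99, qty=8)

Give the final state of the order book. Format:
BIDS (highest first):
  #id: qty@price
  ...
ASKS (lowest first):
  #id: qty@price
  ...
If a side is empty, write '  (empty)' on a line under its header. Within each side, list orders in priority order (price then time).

After op 1 [order #1] limit_sell(price=96, qty=2): fills=none; bids=[-] asks=[#1:2@96]
After op 2 [order #2] market_buy(qty=5): fills=#2x#1:2@96; bids=[-] asks=[-]
After op 3 [order #3] limit_sell(price=105, qty=4): fills=none; bids=[-] asks=[#3:4@105]
After op 4 [order #4] market_buy(qty=6): fills=#4x#3:4@105; bids=[-] asks=[-]
After op 5 [order #5] market_sell(qty=4): fills=none; bids=[-] asks=[-]
After op 6 [order #6] market_sell(qty=7): fills=none; bids=[-] asks=[-]
After op 7 [order #7] market_buy(qty=7): fills=none; bids=[-] asks=[-]
After op 8 [order #8] limit_buy(price=99, qty=8): fills=none; bids=[#8:8@99] asks=[-]

Answer: BIDS (highest first):
  #8: 8@99
ASKS (lowest first):
  (empty)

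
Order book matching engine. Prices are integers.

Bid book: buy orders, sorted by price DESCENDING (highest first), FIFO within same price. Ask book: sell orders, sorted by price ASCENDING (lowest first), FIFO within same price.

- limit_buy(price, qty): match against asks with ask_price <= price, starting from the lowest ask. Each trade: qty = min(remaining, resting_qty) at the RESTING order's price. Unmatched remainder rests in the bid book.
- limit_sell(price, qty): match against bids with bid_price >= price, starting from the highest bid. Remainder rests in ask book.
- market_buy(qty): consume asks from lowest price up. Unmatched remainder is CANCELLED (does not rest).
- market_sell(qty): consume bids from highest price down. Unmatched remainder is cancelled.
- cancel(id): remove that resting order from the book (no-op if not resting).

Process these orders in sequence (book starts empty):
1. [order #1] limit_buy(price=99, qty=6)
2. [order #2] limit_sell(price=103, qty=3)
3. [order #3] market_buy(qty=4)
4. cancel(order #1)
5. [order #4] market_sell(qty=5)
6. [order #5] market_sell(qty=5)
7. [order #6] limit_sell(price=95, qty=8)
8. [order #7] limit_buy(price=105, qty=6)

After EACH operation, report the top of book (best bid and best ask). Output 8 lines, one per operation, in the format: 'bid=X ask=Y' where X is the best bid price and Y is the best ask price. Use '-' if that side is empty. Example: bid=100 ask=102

After op 1 [order #1] limit_buy(price=99, qty=6): fills=none; bids=[#1:6@99] asks=[-]
After op 2 [order #2] limit_sell(price=103, qty=3): fills=none; bids=[#1:6@99] asks=[#2:3@103]
After op 3 [order #3] market_buy(qty=4): fills=#3x#2:3@103; bids=[#1:6@99] asks=[-]
After op 4 cancel(order #1): fills=none; bids=[-] asks=[-]
After op 5 [order #4] market_sell(qty=5): fills=none; bids=[-] asks=[-]
After op 6 [order #5] market_sell(qty=5): fills=none; bids=[-] asks=[-]
After op 7 [order #6] limit_sell(price=95, qty=8): fills=none; bids=[-] asks=[#6:8@95]
After op 8 [order #7] limit_buy(price=105, qty=6): fills=#7x#6:6@95; bids=[-] asks=[#6:2@95]

Answer: bid=99 ask=-
bid=99 ask=103
bid=99 ask=-
bid=- ask=-
bid=- ask=-
bid=- ask=-
bid=- ask=95
bid=- ask=95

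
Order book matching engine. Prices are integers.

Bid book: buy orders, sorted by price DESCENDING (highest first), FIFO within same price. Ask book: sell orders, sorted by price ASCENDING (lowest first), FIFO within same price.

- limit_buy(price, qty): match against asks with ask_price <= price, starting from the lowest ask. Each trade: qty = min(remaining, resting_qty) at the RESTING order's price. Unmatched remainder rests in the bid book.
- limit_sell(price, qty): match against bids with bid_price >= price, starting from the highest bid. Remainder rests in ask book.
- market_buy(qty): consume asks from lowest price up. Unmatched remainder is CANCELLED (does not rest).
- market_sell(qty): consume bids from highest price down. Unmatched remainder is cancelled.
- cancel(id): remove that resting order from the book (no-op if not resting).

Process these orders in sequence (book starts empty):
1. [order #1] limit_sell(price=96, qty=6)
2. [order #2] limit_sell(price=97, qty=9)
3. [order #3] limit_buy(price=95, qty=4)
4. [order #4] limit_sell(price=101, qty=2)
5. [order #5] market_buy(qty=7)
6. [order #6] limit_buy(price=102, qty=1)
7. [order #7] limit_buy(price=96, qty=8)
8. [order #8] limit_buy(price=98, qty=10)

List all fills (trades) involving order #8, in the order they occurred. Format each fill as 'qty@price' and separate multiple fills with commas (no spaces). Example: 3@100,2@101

Answer: 7@97

Derivation:
After op 1 [order #1] limit_sell(price=96, qty=6): fills=none; bids=[-] asks=[#1:6@96]
After op 2 [order #2] limit_sell(price=97, qty=9): fills=none; bids=[-] asks=[#1:6@96 #2:9@97]
After op 3 [order #3] limit_buy(price=95, qty=4): fills=none; bids=[#3:4@95] asks=[#1:6@96 #2:9@97]
After op 4 [order #4] limit_sell(price=101, qty=2): fills=none; bids=[#3:4@95] asks=[#1:6@96 #2:9@97 #4:2@101]
After op 5 [order #5] market_buy(qty=7): fills=#5x#1:6@96 #5x#2:1@97; bids=[#3:4@95] asks=[#2:8@97 #4:2@101]
After op 6 [order #6] limit_buy(price=102, qty=1): fills=#6x#2:1@97; bids=[#3:4@95] asks=[#2:7@97 #4:2@101]
After op 7 [order #7] limit_buy(price=96, qty=8): fills=none; bids=[#7:8@96 #3:4@95] asks=[#2:7@97 #4:2@101]
After op 8 [order #8] limit_buy(price=98, qty=10): fills=#8x#2:7@97; bids=[#8:3@98 #7:8@96 #3:4@95] asks=[#4:2@101]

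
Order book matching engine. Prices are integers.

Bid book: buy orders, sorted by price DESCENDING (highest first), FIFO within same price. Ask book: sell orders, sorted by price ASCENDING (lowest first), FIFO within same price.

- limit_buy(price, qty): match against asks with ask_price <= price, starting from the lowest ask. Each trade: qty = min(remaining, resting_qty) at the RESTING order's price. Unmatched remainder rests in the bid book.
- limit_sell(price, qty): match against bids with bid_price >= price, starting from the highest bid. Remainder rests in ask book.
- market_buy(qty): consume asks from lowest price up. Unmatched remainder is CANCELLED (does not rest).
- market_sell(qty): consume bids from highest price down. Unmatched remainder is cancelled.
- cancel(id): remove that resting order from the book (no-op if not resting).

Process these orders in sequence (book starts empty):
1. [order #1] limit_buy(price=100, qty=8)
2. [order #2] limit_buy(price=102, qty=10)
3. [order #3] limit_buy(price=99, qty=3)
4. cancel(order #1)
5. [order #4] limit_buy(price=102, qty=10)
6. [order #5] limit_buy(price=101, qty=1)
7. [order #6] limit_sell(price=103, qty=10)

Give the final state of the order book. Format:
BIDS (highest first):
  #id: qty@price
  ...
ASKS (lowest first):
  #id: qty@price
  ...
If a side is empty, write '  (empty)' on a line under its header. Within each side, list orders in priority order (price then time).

Answer: BIDS (highest first):
  #2: 10@102
  #4: 10@102
  #5: 1@101
  #3: 3@99
ASKS (lowest first):
  #6: 10@103

Derivation:
After op 1 [order #1] limit_buy(price=100, qty=8): fills=none; bids=[#1:8@100] asks=[-]
After op 2 [order #2] limit_buy(price=102, qty=10): fills=none; bids=[#2:10@102 #1:8@100] asks=[-]
After op 3 [order #3] limit_buy(price=99, qty=3): fills=none; bids=[#2:10@102 #1:8@100 #3:3@99] asks=[-]
After op 4 cancel(order #1): fills=none; bids=[#2:10@102 #3:3@99] asks=[-]
After op 5 [order #4] limit_buy(price=102, qty=10): fills=none; bids=[#2:10@102 #4:10@102 #3:3@99] asks=[-]
After op 6 [order #5] limit_buy(price=101, qty=1): fills=none; bids=[#2:10@102 #4:10@102 #5:1@101 #3:3@99] asks=[-]
After op 7 [order #6] limit_sell(price=103, qty=10): fills=none; bids=[#2:10@102 #4:10@102 #5:1@101 #3:3@99] asks=[#6:10@103]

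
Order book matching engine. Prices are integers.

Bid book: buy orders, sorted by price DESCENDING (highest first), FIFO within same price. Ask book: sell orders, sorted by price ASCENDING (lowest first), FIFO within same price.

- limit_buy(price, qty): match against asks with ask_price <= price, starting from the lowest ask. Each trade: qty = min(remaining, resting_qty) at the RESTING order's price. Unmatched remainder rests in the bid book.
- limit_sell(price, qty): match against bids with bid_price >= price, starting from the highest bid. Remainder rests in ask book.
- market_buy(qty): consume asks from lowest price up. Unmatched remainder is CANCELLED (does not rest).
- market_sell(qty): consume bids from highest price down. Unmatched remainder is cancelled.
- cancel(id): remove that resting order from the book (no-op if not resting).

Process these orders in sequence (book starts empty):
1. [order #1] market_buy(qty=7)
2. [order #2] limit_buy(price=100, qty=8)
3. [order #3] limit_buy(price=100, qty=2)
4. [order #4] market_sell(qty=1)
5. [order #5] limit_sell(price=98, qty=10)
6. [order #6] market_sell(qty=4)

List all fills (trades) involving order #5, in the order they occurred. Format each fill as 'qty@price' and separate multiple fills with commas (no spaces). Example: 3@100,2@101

After op 1 [order #1] market_buy(qty=7): fills=none; bids=[-] asks=[-]
After op 2 [order #2] limit_buy(price=100, qty=8): fills=none; bids=[#2:8@100] asks=[-]
After op 3 [order #3] limit_buy(price=100, qty=2): fills=none; bids=[#2:8@100 #3:2@100] asks=[-]
After op 4 [order #4] market_sell(qty=1): fills=#2x#4:1@100; bids=[#2:7@100 #3:2@100] asks=[-]
After op 5 [order #5] limit_sell(price=98, qty=10): fills=#2x#5:7@100 #3x#5:2@100; bids=[-] asks=[#5:1@98]
After op 6 [order #6] market_sell(qty=4): fills=none; bids=[-] asks=[#5:1@98]

Answer: 7@100,2@100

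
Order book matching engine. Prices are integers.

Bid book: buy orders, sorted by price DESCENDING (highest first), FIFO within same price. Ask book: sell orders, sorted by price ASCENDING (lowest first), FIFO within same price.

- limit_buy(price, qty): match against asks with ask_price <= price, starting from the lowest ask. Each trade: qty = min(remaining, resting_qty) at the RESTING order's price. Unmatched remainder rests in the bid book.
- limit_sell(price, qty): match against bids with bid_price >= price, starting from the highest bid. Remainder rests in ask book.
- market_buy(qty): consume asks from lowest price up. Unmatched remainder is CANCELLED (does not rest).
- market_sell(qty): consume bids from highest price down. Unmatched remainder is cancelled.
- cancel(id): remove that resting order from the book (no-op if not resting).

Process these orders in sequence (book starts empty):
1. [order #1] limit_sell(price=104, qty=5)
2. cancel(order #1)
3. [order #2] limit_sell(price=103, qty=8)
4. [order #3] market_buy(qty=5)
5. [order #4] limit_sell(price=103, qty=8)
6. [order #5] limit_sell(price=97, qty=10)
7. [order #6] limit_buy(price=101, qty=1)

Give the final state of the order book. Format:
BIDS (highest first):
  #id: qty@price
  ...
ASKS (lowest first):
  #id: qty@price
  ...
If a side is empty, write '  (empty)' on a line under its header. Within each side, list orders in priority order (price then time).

After op 1 [order #1] limit_sell(price=104, qty=5): fills=none; bids=[-] asks=[#1:5@104]
After op 2 cancel(order #1): fills=none; bids=[-] asks=[-]
After op 3 [order #2] limit_sell(price=103, qty=8): fills=none; bids=[-] asks=[#2:8@103]
After op 4 [order #3] market_buy(qty=5): fills=#3x#2:5@103; bids=[-] asks=[#2:3@103]
After op 5 [order #4] limit_sell(price=103, qty=8): fills=none; bids=[-] asks=[#2:3@103 #4:8@103]
After op 6 [order #5] limit_sell(price=97, qty=10): fills=none; bids=[-] asks=[#5:10@97 #2:3@103 #4:8@103]
After op 7 [order #6] limit_buy(price=101, qty=1): fills=#6x#5:1@97; bids=[-] asks=[#5:9@97 #2:3@103 #4:8@103]

Answer: BIDS (highest first):
  (empty)
ASKS (lowest first):
  #5: 9@97
  #2: 3@103
  #4: 8@103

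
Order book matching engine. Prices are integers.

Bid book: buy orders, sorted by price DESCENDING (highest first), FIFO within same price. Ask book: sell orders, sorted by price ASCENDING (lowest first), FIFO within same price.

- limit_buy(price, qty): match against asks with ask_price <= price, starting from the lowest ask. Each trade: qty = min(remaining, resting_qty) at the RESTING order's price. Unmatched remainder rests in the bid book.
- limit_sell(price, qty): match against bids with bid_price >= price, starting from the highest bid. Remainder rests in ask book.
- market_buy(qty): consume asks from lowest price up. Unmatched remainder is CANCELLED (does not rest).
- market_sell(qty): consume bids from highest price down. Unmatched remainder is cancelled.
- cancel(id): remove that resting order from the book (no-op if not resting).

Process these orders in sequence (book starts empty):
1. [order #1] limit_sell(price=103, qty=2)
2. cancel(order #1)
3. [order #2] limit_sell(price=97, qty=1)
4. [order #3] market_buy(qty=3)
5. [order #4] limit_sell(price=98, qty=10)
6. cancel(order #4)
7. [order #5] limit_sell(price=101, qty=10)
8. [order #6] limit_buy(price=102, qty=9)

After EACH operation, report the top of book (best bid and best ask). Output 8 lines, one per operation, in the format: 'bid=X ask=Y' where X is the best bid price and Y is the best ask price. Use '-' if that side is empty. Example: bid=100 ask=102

Answer: bid=- ask=103
bid=- ask=-
bid=- ask=97
bid=- ask=-
bid=- ask=98
bid=- ask=-
bid=- ask=101
bid=- ask=101

Derivation:
After op 1 [order #1] limit_sell(price=103, qty=2): fills=none; bids=[-] asks=[#1:2@103]
After op 2 cancel(order #1): fills=none; bids=[-] asks=[-]
After op 3 [order #2] limit_sell(price=97, qty=1): fills=none; bids=[-] asks=[#2:1@97]
After op 4 [order #3] market_buy(qty=3): fills=#3x#2:1@97; bids=[-] asks=[-]
After op 5 [order #4] limit_sell(price=98, qty=10): fills=none; bids=[-] asks=[#4:10@98]
After op 6 cancel(order #4): fills=none; bids=[-] asks=[-]
After op 7 [order #5] limit_sell(price=101, qty=10): fills=none; bids=[-] asks=[#5:10@101]
After op 8 [order #6] limit_buy(price=102, qty=9): fills=#6x#5:9@101; bids=[-] asks=[#5:1@101]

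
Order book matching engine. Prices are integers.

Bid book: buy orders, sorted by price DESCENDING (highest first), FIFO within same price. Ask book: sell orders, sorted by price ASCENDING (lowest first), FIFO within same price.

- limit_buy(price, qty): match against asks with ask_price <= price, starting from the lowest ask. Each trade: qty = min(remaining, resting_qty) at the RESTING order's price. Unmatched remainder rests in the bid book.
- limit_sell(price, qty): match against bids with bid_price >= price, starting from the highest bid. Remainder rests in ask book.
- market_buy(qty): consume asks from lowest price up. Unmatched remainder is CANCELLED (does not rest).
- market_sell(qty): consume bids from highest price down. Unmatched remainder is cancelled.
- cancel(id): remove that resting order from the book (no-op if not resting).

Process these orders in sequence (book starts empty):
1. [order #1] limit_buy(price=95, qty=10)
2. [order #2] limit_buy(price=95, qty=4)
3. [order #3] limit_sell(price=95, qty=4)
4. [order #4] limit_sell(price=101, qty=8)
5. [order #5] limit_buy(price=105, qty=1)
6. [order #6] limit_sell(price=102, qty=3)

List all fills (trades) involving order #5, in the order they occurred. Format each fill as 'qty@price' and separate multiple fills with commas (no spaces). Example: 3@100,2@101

After op 1 [order #1] limit_buy(price=95, qty=10): fills=none; bids=[#1:10@95] asks=[-]
After op 2 [order #2] limit_buy(price=95, qty=4): fills=none; bids=[#1:10@95 #2:4@95] asks=[-]
After op 3 [order #3] limit_sell(price=95, qty=4): fills=#1x#3:4@95; bids=[#1:6@95 #2:4@95] asks=[-]
After op 4 [order #4] limit_sell(price=101, qty=8): fills=none; bids=[#1:6@95 #2:4@95] asks=[#4:8@101]
After op 5 [order #5] limit_buy(price=105, qty=1): fills=#5x#4:1@101; bids=[#1:6@95 #2:4@95] asks=[#4:7@101]
After op 6 [order #6] limit_sell(price=102, qty=3): fills=none; bids=[#1:6@95 #2:4@95] asks=[#4:7@101 #6:3@102]

Answer: 1@101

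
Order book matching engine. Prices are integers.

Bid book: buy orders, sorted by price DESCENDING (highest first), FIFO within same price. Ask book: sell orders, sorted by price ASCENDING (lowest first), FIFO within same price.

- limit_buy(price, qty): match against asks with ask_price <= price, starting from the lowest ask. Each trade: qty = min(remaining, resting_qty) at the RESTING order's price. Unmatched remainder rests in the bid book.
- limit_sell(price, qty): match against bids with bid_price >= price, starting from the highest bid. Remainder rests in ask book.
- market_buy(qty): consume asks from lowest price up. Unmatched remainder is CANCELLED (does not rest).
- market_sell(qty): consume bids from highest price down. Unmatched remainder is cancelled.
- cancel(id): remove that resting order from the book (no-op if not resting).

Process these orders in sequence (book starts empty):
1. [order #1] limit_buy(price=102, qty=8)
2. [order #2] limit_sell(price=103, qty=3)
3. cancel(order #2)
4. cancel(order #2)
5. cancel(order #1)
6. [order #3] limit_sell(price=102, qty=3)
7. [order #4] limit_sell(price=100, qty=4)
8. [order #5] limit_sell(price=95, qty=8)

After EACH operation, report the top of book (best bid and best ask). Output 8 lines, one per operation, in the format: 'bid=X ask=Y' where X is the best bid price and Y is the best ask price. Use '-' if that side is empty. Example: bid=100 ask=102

Answer: bid=102 ask=-
bid=102 ask=103
bid=102 ask=-
bid=102 ask=-
bid=- ask=-
bid=- ask=102
bid=- ask=100
bid=- ask=95

Derivation:
After op 1 [order #1] limit_buy(price=102, qty=8): fills=none; bids=[#1:8@102] asks=[-]
After op 2 [order #2] limit_sell(price=103, qty=3): fills=none; bids=[#1:8@102] asks=[#2:3@103]
After op 3 cancel(order #2): fills=none; bids=[#1:8@102] asks=[-]
After op 4 cancel(order #2): fills=none; bids=[#1:8@102] asks=[-]
After op 5 cancel(order #1): fills=none; bids=[-] asks=[-]
After op 6 [order #3] limit_sell(price=102, qty=3): fills=none; bids=[-] asks=[#3:3@102]
After op 7 [order #4] limit_sell(price=100, qty=4): fills=none; bids=[-] asks=[#4:4@100 #3:3@102]
After op 8 [order #5] limit_sell(price=95, qty=8): fills=none; bids=[-] asks=[#5:8@95 #4:4@100 #3:3@102]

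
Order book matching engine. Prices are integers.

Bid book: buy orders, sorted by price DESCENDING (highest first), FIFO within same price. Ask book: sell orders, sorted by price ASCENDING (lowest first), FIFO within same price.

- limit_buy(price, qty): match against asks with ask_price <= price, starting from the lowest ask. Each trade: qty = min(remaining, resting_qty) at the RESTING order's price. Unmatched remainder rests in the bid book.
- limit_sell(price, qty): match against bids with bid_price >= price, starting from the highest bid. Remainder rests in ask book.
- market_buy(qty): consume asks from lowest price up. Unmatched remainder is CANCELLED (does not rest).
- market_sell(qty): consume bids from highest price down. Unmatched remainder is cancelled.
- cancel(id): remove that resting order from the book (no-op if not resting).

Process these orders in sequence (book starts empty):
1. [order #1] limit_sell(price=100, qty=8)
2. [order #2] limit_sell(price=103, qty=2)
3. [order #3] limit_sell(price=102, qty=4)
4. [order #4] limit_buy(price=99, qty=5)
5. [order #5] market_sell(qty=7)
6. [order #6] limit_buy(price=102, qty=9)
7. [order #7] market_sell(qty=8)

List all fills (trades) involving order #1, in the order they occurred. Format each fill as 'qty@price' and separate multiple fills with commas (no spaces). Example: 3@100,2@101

After op 1 [order #1] limit_sell(price=100, qty=8): fills=none; bids=[-] asks=[#1:8@100]
After op 2 [order #2] limit_sell(price=103, qty=2): fills=none; bids=[-] asks=[#1:8@100 #2:2@103]
After op 3 [order #3] limit_sell(price=102, qty=4): fills=none; bids=[-] asks=[#1:8@100 #3:4@102 #2:2@103]
After op 4 [order #4] limit_buy(price=99, qty=5): fills=none; bids=[#4:5@99] asks=[#1:8@100 #3:4@102 #2:2@103]
After op 5 [order #5] market_sell(qty=7): fills=#4x#5:5@99; bids=[-] asks=[#1:8@100 #3:4@102 #2:2@103]
After op 6 [order #6] limit_buy(price=102, qty=9): fills=#6x#1:8@100 #6x#3:1@102; bids=[-] asks=[#3:3@102 #2:2@103]
After op 7 [order #7] market_sell(qty=8): fills=none; bids=[-] asks=[#3:3@102 #2:2@103]

Answer: 8@100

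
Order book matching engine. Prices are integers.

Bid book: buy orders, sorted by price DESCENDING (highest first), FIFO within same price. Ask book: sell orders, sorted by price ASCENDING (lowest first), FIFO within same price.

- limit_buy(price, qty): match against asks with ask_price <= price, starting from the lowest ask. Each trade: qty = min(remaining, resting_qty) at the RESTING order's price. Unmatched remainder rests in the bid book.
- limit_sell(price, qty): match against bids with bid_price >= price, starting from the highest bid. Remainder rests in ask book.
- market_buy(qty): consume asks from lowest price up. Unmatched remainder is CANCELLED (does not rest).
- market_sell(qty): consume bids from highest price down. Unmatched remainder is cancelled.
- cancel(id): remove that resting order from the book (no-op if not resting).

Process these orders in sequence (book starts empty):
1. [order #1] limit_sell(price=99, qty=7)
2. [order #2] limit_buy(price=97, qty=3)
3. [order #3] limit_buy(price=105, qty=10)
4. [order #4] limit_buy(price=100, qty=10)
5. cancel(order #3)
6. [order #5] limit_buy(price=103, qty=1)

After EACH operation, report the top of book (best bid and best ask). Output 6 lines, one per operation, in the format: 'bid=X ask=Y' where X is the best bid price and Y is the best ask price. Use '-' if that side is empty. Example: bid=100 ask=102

After op 1 [order #1] limit_sell(price=99, qty=7): fills=none; bids=[-] asks=[#1:7@99]
After op 2 [order #2] limit_buy(price=97, qty=3): fills=none; bids=[#2:3@97] asks=[#1:7@99]
After op 3 [order #3] limit_buy(price=105, qty=10): fills=#3x#1:7@99; bids=[#3:3@105 #2:3@97] asks=[-]
After op 4 [order #4] limit_buy(price=100, qty=10): fills=none; bids=[#3:3@105 #4:10@100 #2:3@97] asks=[-]
After op 5 cancel(order #3): fills=none; bids=[#4:10@100 #2:3@97] asks=[-]
After op 6 [order #5] limit_buy(price=103, qty=1): fills=none; bids=[#5:1@103 #4:10@100 #2:3@97] asks=[-]

Answer: bid=- ask=99
bid=97 ask=99
bid=105 ask=-
bid=105 ask=-
bid=100 ask=-
bid=103 ask=-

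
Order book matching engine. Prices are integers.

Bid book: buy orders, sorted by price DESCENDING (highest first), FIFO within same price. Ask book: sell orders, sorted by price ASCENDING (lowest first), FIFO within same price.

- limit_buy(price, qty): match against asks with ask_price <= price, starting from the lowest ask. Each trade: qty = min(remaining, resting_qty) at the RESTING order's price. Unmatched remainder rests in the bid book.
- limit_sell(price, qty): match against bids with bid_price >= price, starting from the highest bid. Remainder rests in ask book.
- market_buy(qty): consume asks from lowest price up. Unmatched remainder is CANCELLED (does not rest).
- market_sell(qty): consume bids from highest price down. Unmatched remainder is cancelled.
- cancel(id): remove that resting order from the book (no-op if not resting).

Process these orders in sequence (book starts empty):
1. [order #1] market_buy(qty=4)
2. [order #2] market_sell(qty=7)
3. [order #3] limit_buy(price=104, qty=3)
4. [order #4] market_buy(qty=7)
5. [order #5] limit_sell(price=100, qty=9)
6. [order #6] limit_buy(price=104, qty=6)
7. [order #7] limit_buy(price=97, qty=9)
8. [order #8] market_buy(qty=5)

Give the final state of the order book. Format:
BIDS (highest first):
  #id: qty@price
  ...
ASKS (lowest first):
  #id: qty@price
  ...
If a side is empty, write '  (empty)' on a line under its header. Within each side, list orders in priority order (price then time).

Answer: BIDS (highest first):
  #7: 9@97
ASKS (lowest first):
  (empty)

Derivation:
After op 1 [order #1] market_buy(qty=4): fills=none; bids=[-] asks=[-]
After op 2 [order #2] market_sell(qty=7): fills=none; bids=[-] asks=[-]
After op 3 [order #3] limit_buy(price=104, qty=3): fills=none; bids=[#3:3@104] asks=[-]
After op 4 [order #4] market_buy(qty=7): fills=none; bids=[#3:3@104] asks=[-]
After op 5 [order #5] limit_sell(price=100, qty=9): fills=#3x#5:3@104; bids=[-] asks=[#5:6@100]
After op 6 [order #6] limit_buy(price=104, qty=6): fills=#6x#5:6@100; bids=[-] asks=[-]
After op 7 [order #7] limit_buy(price=97, qty=9): fills=none; bids=[#7:9@97] asks=[-]
After op 8 [order #8] market_buy(qty=5): fills=none; bids=[#7:9@97] asks=[-]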